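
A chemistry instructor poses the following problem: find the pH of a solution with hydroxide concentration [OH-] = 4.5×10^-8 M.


pOH = -log10([OH-]) = -log10(4.5×10^-8)
= 8 - log10(4.5) = 7.35
pH = 14 - pOH = 14 - 7.35 = 6.65

6.65


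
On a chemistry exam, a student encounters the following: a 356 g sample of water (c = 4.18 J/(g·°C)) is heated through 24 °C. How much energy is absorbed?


q = mcΔT = 356 × 4.18 × 24
= 35713.92 J

35713.92 J


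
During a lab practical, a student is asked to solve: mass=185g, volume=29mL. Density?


ρ = mass/volume
= 185/29
= 6.379 g/mL

6.379 g/mL


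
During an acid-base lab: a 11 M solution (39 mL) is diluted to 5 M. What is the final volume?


C1V1 = C2V2
11 × 39 = 5 × V2
V2 = 429/5 = 85.8 mL

85.8 mL


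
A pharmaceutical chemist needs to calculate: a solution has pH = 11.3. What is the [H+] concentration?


[H+] = 10^(-pH) = 10^(-11.3)
= 5.01×10^-12 M

5.01×10^-12 M


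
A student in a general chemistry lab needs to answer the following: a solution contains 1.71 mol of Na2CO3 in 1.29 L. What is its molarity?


M = n/V = 1.71/1.29 = 1.326 mol/L

1.326 M


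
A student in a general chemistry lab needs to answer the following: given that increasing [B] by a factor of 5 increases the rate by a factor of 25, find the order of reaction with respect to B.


rate ∝ [B]^n
5^n = 25 → n = 2
Order in B: 2

2


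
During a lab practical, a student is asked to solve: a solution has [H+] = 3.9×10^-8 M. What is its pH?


pH = -log10([H+]) = -log10(3.9×10^-8)
= 8 - log10(3.9)
= 8 - 0.59
= 7.41

7.41


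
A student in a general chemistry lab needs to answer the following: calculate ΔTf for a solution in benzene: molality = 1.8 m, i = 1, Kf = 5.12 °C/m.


ΔTf = Kf × m × i
= 5.12 × 1.8 × 1
= 9.216 °C

9.216 °C


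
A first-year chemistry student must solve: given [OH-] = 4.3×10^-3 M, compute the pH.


pOH = -log10([OH-]) = -log10(4.3×10^-3)
= 3 - log10(4.3) = 2.37
pH = 14 - pOH = 14 - 2.37 = 11.63

11.63


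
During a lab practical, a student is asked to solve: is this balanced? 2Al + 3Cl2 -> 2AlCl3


Equation: 2Al + 3Cl2 -> 2AlCl3
Check atoms: Al: 2=2, Cl: 6=6
Balanced

Yes, balanced


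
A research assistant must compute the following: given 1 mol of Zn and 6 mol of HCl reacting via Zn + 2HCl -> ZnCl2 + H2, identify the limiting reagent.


Mole ratio available / coefficient:
  Zn: 1/1 = 1.000
  HCl: 6/2 = 3.000
Smaller ratio is limiting.

Zn


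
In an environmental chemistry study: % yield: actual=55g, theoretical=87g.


% yield = actual/theoretical × 100
= 55/87 × 100
= 63.22%

63.22%


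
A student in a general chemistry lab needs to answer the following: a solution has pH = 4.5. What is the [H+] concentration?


[H+] = 10^(-pH) = 10^(-4.5)
= 3.16×10^-5 M

3.16×10^-5 M


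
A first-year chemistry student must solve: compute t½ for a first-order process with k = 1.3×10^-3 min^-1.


t½ = ln2/k = 0.693147/(1.3×10^-3 min^-1)
= 533.2 min

533.2 min


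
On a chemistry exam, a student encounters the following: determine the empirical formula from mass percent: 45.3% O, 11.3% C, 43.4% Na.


Assume 100 g sample. Moles of each element:
  O: 45.3/16.0 = 2.831 mol
  C: 11.3/12.01 = 0.941 mol
  Na: 43.4/22.99 = 1.888 mol
Divide by smallest (0.941):
  O: 2.831/0.941 = 3.01
  C: 0.941/0.941 = 1.0
  Na: 1.888/0.941 = 2.01
Empirical formula: Na2CO3

Na2CO3


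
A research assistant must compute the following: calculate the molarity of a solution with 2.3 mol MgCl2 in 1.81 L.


M = n/V = 2.3/1.81 = 1.271 mol/L

1.271 M


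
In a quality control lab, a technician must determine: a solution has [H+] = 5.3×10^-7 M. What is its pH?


pH = -log10([H+]) = -log10(5.3×10^-7)
= 7 - log10(5.3)
= 7 - 0.72
= 6.28

6.28


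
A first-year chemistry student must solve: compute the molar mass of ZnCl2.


M(ZnCl2) = 1×65.38 + 2×35.45
= 65.38 + 70.9
= 136.28 g/mol

136.28 g/mol


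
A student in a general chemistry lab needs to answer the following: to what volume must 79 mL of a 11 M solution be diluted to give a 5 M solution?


C1V1 = C2V2
11 × 79 = 5 × V2
V2 = 869/5 = 173.8 mL

173.8 mL


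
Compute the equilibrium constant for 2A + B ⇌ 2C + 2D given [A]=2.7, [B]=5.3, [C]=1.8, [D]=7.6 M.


Kc = [C]^2[D]^2/([A]^2[B])
= (1.8^2 × 7.6^2)/(2.7^2 × 5.3^1)
= 187.1424/38.637
= 4.844

4.844


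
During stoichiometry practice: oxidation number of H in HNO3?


H is +1 with nonmetals
Oxidation number: +1

+1


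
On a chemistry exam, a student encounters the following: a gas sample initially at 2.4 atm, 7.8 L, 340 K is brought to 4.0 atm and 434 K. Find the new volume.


P1V1/T1 = P2V2/T2
V2 = P1V1T2/(T1P2)
= 2.4×7.8×434/(340×4.0)
= 5.974 L

5.974 L


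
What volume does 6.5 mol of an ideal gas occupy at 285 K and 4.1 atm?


PV = nRT  (R = 0.08206 L·atm/(mol·K))
V = nRT/P = 6.5×0.08206×285/4.1
= 37.077 L

37.077 L


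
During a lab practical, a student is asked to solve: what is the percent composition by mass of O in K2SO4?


M(K2SO4) = 2×39.1 + 1×32.07 + 4×16.0 = 174.27 g/mol
Mass of O = 4 × 16.0 = 64.00 g/mol
% O = 64.00/174.27 × 100 = 36.72%

36.72%


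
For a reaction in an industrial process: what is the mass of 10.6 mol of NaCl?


M(NaCl) = 58.44 g/mol
mass = n × M = 10.6 × 58.44 = 619.46 g

619.46 g


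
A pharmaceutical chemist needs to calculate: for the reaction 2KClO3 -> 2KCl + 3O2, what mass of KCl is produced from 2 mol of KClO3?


Mole ratio KCl:KClO3 = 2:2
n(KCl) = 2 × 2/2 = 2.000 mol
mass = 2.000 × 74.55 = 149.1 g

149.1 g


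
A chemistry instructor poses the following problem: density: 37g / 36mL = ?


ρ = mass/volume
= 37/36
= 1.028 g/mL

1.028 g/mL


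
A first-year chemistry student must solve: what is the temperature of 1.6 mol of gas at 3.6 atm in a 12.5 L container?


PV = nRT  (R = 0.08206 L·atm/(mol·K))
T = PV/(nR) = 3.6×12.5/(1.6×0.08206)
= 45.00/0.131296
= 342.74 K

342.74 K


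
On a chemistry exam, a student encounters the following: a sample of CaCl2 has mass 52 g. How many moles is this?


M(CaCl2) = 110.98 g/mol
n = mass/M = 52/110.98 = 0.4686 mol

0.4686 mol


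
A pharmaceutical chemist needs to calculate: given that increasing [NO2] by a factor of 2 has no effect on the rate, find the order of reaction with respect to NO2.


rate ∝ [NO2]^n
rate ∝ [NO2]^0
Order in NO2: 0

0


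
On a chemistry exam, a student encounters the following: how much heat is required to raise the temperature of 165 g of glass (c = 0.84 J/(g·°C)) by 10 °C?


q = mcΔT = 165 × 0.84 × 10
= 1386.00 J

1386.00 J


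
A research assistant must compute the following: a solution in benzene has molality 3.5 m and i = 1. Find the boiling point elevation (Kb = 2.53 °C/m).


ΔTb = Kb × m × i
= 2.53 × 3.5 × 1
= 8.855 °C

8.855 °C


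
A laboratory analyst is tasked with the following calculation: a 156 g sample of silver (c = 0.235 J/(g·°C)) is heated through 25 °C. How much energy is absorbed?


q = mcΔT = 156 × 0.235 × 25
= 916.50 J

916.50 J


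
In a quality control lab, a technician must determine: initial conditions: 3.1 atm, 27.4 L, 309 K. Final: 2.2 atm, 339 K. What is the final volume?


P1V1/T1 = P2V2/T2
V2 = P1V1T2/(T1P2)
= 3.1×27.4×339/(309×2.2)
= 42.358 L

42.358 L


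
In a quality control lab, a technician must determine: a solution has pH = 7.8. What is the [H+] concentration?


[H+] = 10^(-pH) = 10^(-7.8)
= 1.58×10^-8 M

1.58×10^-8 M


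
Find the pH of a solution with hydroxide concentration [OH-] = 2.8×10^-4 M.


pOH = -log10([OH-]) = -log10(2.8×10^-4)
= 4 - log10(2.8) = 3.55
pH = 14 - pOH = 14 - 3.55 = 10.45

10.45


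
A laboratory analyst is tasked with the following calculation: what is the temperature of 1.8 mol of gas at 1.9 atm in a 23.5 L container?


PV = nRT  (R = 0.08206 L·atm/(mol·K))
T = PV/(nR) = 1.9×23.5/(1.8×0.08206)
= 44.65/0.147708
= 302.29 K

302.29 K


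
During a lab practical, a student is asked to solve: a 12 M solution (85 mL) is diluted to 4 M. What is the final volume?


C1V1 = C2V2
12 × 85 = 4 × V2
V2 = 1020/4 = 255.0 mL

255.0 mL


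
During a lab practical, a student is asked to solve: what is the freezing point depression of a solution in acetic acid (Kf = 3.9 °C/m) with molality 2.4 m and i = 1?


ΔTf = Kf × m × i
= 3.9 × 2.4 × 1
= 9.36 °C

9.36 °C


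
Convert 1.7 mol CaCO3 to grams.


M(CaCO3) = 100.09 g/mol
mass = n × M = 1.7 × 100.09 = 170.15 g

170.15 g


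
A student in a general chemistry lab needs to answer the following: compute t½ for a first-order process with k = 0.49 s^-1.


t½ = ln2/k = 0.693147/(0.49 s^-1)
= 1.415 s

1.415 s


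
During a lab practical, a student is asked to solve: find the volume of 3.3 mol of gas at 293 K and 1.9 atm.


PV = nRT  (R = 0.08206 L·atm/(mol·K))
V = nRT/P = 3.3×0.08206×293/1.9
= 41.76 L

41.76 L


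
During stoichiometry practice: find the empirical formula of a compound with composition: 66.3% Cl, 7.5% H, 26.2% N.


Assume 100 g sample. Moles of each element:
  Cl: 66.3/35.45 = 1.87 mol
  H: 7.5/1.008 = 7.44 mol
  N: 26.2/14.01 = 1.87 mol
Divide by smallest (1.87):
  Cl: 1.87/1.87 = 1.0
  H: 7.44/1.87 = 3.98
  N: 1.87/1.87 = 1.0
Empirical formula: NH4Cl

NH4Cl


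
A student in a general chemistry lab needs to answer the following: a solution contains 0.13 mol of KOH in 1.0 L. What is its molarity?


M = n/V = 0.13/1.0 = 0.130 mol/L

0.130 M


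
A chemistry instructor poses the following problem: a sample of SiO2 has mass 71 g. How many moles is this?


M(SiO2) = 60.09 g/mol
n = mass/M = 71/60.09 = 1.1816 mol

1.1816 mol


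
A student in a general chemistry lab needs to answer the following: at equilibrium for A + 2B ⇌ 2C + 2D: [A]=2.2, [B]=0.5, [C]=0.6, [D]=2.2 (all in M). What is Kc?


Kc = [C]^2[D]^2/([A][B]^2)
= (0.6^2 × 2.2^2)/(2.2^1 × 0.5^2)
= 1.7424/0.55
= 3.168

3.168


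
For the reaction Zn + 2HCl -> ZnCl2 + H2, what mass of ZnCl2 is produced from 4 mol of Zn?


Mole ratio ZnCl2:Zn = 1:1
n(ZnCl2) = 4 × 1/1 = 4.000 mol
mass = 4.000 × 136.28 = 545.12 g

545.12 g


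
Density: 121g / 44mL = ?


ρ = mass/volume
= 121/44
= 2.75 g/mL

2.75 g/mL


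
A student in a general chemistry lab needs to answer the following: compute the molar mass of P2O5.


M(P2O5) = 2×30.97 + 5×16.0
= 61.94 + 80.0
= 141.94 g/mol

141.94 g/mol


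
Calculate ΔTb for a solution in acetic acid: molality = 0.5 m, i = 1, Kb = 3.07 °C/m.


ΔTb = Kb × m × i
= 3.07 × 0.5 × 1
= 1.535 °C

1.535 °C


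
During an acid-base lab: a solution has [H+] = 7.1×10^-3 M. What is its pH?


pH = -log10([H+]) = -log10(7.1×10^-3)
= 3 - log10(7.1)
= 3 - 0.85
= 2.15

2.15


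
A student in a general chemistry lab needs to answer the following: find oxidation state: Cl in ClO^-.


x + (-2) = -1, so x = +1
Oxidation number: +1

+1


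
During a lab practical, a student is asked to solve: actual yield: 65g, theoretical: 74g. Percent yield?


% yield = actual/theoretical × 100
= 65/74 × 100
= 87.84%

87.84%


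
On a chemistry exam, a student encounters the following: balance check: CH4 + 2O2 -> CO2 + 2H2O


Equation: CH4 + 2O2 -> CO2 + 2H2O
Check atoms: C: 1=1, H: 4=4, O: 4=4
Balanced

Yes, balanced


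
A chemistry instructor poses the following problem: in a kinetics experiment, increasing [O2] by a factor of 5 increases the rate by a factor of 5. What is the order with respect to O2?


rate ∝ [O2]^n
5^n = 5 → n = 1
Order in O2: 1

1


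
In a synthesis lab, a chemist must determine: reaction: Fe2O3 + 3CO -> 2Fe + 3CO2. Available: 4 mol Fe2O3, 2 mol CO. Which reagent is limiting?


Mole ratio available / coefficient:
  Fe2O3: 4/1 = 4.000
  CO: 2/3 = 0.667
Smaller ratio is limiting.

CO


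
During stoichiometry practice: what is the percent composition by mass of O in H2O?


M(H2O) = 2×1.008 + 1×16.0 = 18.016 g/mol
Mass of O = 1 × 16.0 = 16.00 g/mol
% O = 16.00/18.016 × 100 = 88.81%

88.81%


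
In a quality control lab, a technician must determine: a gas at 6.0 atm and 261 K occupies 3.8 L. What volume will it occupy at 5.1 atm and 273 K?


P1V1/T1 = P2V2/T2
V2 = P1V1T2/(T1P2)
= 6.0×3.8×273/(261×5.1)
= 4.676 L

4.676 L


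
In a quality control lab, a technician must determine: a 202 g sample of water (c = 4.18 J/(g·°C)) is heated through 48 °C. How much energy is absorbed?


q = mcΔT = 202 × 4.18 × 48
= 40529.28 J

40529.28 J


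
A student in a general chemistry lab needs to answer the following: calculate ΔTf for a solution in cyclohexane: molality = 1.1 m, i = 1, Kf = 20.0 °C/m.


ΔTf = Kf × m × i
= 20.0 × 1.1 × 1
= 22.0 °C

22.0 °C


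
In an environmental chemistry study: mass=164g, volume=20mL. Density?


ρ = mass/volume
= 164/20
= 8.2 g/mL

8.2 g/mL


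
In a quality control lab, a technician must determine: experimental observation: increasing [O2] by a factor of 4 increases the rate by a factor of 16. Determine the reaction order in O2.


rate ∝ [O2]^n
4^n = 16 → n = 2
Order in O2: 2

2


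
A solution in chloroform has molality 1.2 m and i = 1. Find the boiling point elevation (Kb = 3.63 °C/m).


ΔTb = Kb × m × i
= 3.63 × 1.2 × 1
= 4.356 °C

4.356 °C


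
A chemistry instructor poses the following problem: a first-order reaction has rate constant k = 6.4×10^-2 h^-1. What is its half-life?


t½ = ln2/k = 0.693147/(6.4×10^-2 h^-1)
= 10.83 h

10.83 h


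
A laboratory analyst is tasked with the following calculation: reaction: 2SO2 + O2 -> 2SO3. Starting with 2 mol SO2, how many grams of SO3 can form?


Mole ratio SO3:SO2 = 2:2
n(SO3) = 2 × 2/2 = 2.000 mol
mass = 2.000 × 80.07 = 160.14 g

160.14 g


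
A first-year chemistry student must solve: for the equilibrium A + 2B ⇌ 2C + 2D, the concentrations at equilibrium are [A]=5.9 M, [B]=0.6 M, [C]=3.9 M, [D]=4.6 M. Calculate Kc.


Kc = [C]^2[D]^2/([A][B]^2)
= (3.9^2 × 4.6^2)/(5.9^1 × 0.6^2)
= 321.8436/2.124
= 151.5

151.5


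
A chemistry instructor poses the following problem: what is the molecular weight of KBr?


M(KBr) = 1×39.1 + 1×79.9
= 39.1 + 79.9
= 119.0 g/mol

119.0 g/mol


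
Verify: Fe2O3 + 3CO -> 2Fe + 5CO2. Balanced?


Equation: Fe2O3 + 3CO -> 2Fe + 5CO2
Check atoms: C: 3≠5, Fe: 2=2, O: 6≠10
Not balanced

No, not balanced


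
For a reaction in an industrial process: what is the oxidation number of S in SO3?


x + 3(-2) = 0, so x = +6
Oxidation number: +6

+6


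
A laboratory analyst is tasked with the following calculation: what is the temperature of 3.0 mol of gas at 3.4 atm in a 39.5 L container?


PV = nRT  (R = 0.08206 L·atm/(mol·K))
T = PV/(nR) = 3.4×39.5/(3.0×0.08206)
= 134.30/0.246180
= 545.54 K

545.54 K


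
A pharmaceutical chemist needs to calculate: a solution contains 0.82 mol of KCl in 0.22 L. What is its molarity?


M = n/V = 0.82/0.22 = 3.727 mol/L

3.727 M


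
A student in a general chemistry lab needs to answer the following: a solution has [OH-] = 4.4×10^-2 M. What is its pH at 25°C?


pOH = -log10([OH-]) = -log10(4.4×10^-2)
= 2 - log10(4.4) = 1.36
pH = 14 - pOH = 14 - 1.36 = 12.64

12.64


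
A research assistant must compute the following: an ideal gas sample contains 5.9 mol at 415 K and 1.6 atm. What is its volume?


PV = nRT  (R = 0.08206 L·atm/(mol·K))
V = nRT/P = 5.9×0.08206×415/1.6
= 125.577 L

125.577 L


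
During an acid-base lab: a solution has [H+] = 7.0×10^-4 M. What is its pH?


pH = -log10([H+]) = -log10(7.0×10^-4)
= 4 - log10(7.0)
= 4 - 0.85
= 3.15

3.15


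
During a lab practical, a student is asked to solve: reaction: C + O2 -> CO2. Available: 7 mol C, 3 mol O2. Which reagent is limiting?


Mole ratio available / coefficient:
  C: 7/1 = 7.000
  O2: 3/1 = 3.000
Smaller ratio is limiting.

O2


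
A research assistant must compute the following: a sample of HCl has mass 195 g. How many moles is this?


M(HCl) = 36.46 g/mol
n = mass/M = 195/36.46 = 5.3483 mol

5.3483 mol


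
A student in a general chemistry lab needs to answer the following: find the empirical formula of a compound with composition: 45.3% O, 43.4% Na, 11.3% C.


Assume 100 g sample. Moles of each element:
  O: 45.3/16.0 = 2.831 mol
  Na: 43.4/22.99 = 1.888 mol
  C: 11.3/12.01 = 0.941 mol
Divide by smallest (0.941):
  O: 2.831/0.941 = 3.01
  Na: 1.888/0.941 = 2.01
  C: 0.941/0.941 = 1.0
Empirical formula: Na2CO3

Na2CO3


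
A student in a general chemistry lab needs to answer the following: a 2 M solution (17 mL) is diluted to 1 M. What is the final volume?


C1V1 = C2V2
2 × 17 = 1 × V2
V2 = 34/1 = 34.0 mL

34.0 mL


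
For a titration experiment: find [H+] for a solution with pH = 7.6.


[H+] = 10^(-pH) = 10^(-7.6)
= 2.51×10^-8 M

2.51×10^-8 M


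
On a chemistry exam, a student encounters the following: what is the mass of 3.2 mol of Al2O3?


M(Al2O3) = 101.96 g/mol
mass = n × M = 3.2 × 101.96 = 326.27 g

326.27 g


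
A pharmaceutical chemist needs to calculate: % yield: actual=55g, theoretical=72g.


% yield = actual/theoretical × 100
= 55/72 × 100
= 76.39%

76.39%


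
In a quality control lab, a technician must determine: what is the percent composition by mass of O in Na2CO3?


M(Na2CO3) = 2×22.99 + 1×12.01 + 3×16.0 = 105.99 g/mol
Mass of O = 3 × 16.0 = 48.00 g/mol
% O = 48.00/105.99 × 100 = 45.29%

45.29%


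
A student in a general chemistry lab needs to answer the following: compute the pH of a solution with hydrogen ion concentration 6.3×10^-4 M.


pH = -log10([H+]) = -log10(6.3×10^-4)
= 4 - log10(6.3)
= 4 - 0.8
= 3.2

3.2


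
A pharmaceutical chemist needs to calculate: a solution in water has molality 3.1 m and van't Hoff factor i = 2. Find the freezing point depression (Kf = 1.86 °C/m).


ΔTf = Kf × m × i
= 1.86 × 3.1 × 2
= 11.532 °C

11.532 °C


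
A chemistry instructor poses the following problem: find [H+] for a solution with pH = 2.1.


[H+] = 10^(-pH) = 10^(-2.1)
= 7.94×10^-3 M

7.94×10^-3 M


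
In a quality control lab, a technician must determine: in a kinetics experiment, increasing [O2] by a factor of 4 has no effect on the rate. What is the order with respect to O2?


rate ∝ [O2]^n
rate ∝ [O2]^0
Order in O2: 0

0


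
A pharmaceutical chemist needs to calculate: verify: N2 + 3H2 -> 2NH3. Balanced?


Equation: N2 + 3H2 -> 2NH3
Check atoms: H: 6=6, N: 2=2
Balanced

Yes, balanced


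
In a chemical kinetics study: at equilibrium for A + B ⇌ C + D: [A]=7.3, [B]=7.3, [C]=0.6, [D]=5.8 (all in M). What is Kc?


Kc = [C][D]/([A][B])
= (0.6^1 × 5.8^1)/(7.3^1 × 7.3^1)
= 3.48/53.29
= 0.06530

0.06530


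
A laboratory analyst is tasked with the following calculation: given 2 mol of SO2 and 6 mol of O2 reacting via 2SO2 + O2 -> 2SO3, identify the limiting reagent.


Mole ratio available / coefficient:
  SO2: 2/2 = 1.000
  O2: 6/1 = 6.000
Smaller ratio is limiting.

SO2


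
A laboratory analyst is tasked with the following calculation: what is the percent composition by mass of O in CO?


M(CO) = 1×12.01 + 1×16.0 = 28.01 g/mol
Mass of O = 1 × 16.0 = 16.00 g/mol
% O = 16.00/28.01 × 100 = 57.12%

57.12%


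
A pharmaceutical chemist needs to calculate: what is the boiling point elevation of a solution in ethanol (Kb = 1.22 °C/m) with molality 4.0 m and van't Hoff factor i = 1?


ΔTb = Kb × m × i
= 1.22 × 4.0 × 1
= 4.88 °C

4.88 °C


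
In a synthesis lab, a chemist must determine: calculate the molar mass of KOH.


M(KOH) = 1×39.1 + 1×16.0 + 1×1.008
= 39.1 + 16.0 + 1.01
= 56.11 g/mol

56.11 g/mol


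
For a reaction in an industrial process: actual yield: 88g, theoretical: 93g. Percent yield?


% yield = actual/theoretical × 100
= 88/93 × 100
= 94.62%

94.62%


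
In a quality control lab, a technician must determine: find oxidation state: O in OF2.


F is always -1; 2(-1) + x = 0, so O = +2
Oxidation number: +2

+2


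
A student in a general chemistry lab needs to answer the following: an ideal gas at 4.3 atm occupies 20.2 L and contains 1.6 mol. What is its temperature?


PV = nRT  (R = 0.08206 L·atm/(mol·K))
T = PV/(nR) = 4.3×20.2/(1.6×0.08206)
= 86.86/0.131296
= 661.56 K

661.56 K


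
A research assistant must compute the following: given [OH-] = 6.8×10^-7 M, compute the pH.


pOH = -log10([OH-]) = -log10(6.8×10^-7)
= 7 - log10(6.8) = 6.17
pH = 14 - pOH = 14 - 6.17 = 7.83

7.83


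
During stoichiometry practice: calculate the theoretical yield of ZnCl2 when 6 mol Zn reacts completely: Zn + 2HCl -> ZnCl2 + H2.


Mole ratio ZnCl2:Zn = 1:1
n(ZnCl2) = 6 × 1/1 = 6.000 mol
mass = 6.000 × 136.28 = 817.68 g

817.68 g


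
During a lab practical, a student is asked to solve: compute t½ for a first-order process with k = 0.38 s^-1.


t½ = ln2/k = 0.693147/(0.38 s^-1)
= 1.824 s

1.824 s


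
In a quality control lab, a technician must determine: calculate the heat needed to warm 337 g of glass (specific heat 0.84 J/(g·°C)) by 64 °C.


q = mcΔT = 337 × 0.84 × 64
= 18117.12 J

18117.12 J


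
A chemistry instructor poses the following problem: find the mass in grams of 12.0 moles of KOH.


M(KOH) = 56.11 g/mol
mass = n × M = 12.0 × 56.11 = 673.32 g

673.32 g


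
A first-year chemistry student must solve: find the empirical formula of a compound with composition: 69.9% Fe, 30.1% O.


Assume 100 g sample. Moles of each element:
  Fe: 69.9/55.85 = 1.252 mol
  O: 30.1/16.0 = 1.881 mol
Divide by smallest (1.252):
  Fe: 1.252/1.252 = 1.0
  O: 1.881/1.252 = 1.5
Multiply all ratios by 2 to obtain whole numbers.
Empirical formula: Fe2O3

Fe2O3


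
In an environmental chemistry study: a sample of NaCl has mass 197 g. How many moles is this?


M(NaCl) = 58.44 g/mol
n = mass/M = 197/58.44 = 3.371 mol

3.371 mol


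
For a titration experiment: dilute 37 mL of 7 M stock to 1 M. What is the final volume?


C1V1 = C2V2
7 × 37 = 1 × V2
V2 = 259/1 = 259.0 mL

259.0 mL


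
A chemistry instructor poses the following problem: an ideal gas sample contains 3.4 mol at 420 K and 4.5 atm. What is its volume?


PV = nRT  (R = 0.08206 L·atm/(mol·K))
V = nRT/P = 3.4×0.08206×420/4.5
= 26.04 L

26.04 L


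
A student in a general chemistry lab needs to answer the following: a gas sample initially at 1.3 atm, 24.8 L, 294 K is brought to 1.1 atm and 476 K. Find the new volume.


P1V1/T1 = P2V2/T2
V2 = P1V1T2/(T1P2)
= 1.3×24.8×476/(294×1.1)
= 47.453 L

47.453 L


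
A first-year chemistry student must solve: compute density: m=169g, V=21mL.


ρ = mass/volume
= 169/21
= 8.048 g/mL

8.048 g/mL


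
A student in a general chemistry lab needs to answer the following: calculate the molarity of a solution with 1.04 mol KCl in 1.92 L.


M = n/V = 1.04/1.92 = 0.542 mol/L

0.542 M


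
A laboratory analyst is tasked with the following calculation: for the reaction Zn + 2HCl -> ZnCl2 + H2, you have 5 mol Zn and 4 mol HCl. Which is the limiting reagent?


Mole ratio available / coefficient:
  Zn: 5/1 = 5.000
  HCl: 4/2 = 2.000
Smaller ratio is limiting.

HCl


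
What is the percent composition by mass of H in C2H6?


M(C2H6) = 2×12.01 + 6×1.008 = 30.068 g/mol
Mass of H = 6 × 1.008 = 6.048 g/mol
% H = 6.048/30.068 × 100 = 20.11%

20.11%


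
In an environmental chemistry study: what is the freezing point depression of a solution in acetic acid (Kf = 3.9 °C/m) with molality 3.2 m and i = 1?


ΔTf = Kf × m × i
= 3.9 × 3.2 × 1
= 12.48 °C

12.48 °C


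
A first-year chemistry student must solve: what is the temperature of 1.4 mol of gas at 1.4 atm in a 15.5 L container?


PV = nRT  (R = 0.08206 L·atm/(mol·K))
T = PV/(nR) = 1.4×15.5/(1.4×0.08206)
= 21.70/0.114884
= 188.89 K

188.89 K


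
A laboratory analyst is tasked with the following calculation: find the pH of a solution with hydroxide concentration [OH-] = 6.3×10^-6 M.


pOH = -log10([OH-]) = -log10(6.3×10^-6)
= 6 - log10(6.3) = 5.2
pH = 14 - pOH = 14 - 5.2 = 8.8

8.8


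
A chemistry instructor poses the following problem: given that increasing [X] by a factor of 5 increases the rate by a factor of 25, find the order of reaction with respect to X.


rate ∝ [X]^n
5^n = 25 → n = 2
Order in X: 2

2


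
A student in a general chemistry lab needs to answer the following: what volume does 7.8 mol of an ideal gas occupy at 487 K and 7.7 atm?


PV = nRT  (R = 0.08206 L·atm/(mol·K))
V = nRT/P = 7.8×0.08206×487/7.7
= 40.482 L

40.482 L


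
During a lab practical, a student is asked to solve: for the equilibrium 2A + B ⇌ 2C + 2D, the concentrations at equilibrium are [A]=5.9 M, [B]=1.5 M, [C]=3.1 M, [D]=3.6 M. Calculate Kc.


Kc = [C]^2[D]^2/([A]^2[B])
= (3.1^2 × 3.6^2)/(5.9^2 × 1.5^1)
= 124.5456/52.215
= 2.385

2.385


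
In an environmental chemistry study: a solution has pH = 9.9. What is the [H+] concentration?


[H+] = 10^(-pH) = 10^(-9.9)
= 1.26×10^-10 M

1.26×10^-10 M


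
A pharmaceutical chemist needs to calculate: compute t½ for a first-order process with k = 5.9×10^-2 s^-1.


t½ = ln2/k = 0.693147/(5.9×10^-2 s^-1)
= 11.75 s

11.75 s


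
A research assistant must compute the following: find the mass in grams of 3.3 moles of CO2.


M(CO2) = 44.01 g/mol
mass = n × M = 3.3 × 44.01 = 145.23 g

145.23 g


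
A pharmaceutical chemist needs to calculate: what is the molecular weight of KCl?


M(KCl) = 1×39.1 + 1×35.45
= 39.1 + 35.45
= 74.55 g/mol

74.55 g/mol


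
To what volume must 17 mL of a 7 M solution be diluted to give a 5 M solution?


C1V1 = C2V2
7 × 17 = 5 × V2
V2 = 119/5 = 23.8 mL

23.8 mL


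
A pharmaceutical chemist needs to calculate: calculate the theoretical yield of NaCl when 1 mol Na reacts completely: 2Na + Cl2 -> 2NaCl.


Mole ratio NaCl:Na = 2:2
n(NaCl) = 1 × 2/2 = 1.000 mol
mass = 1.000 × 58.44 = 58.44 g

58.44 g


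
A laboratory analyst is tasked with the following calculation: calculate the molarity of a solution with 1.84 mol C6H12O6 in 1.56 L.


M = n/V = 1.84/1.56 = 1.179 mol/L

1.179 M


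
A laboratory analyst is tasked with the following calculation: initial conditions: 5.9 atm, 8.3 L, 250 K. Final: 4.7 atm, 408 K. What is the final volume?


P1V1/T1 = P2V2/T2
V2 = P1V1T2/(T1P2)
= 5.9×8.3×408/(250×4.7)
= 17.004 L

17.004 L


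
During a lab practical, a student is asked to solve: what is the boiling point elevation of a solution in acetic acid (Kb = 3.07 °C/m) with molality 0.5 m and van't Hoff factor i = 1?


ΔTb = Kb × m × i
= 3.07 × 0.5 × 1
= 1.535 °C

1.535 °C


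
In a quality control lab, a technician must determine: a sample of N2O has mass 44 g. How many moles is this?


M(N2O) = 44.02 g/mol
n = mass/M = 44/44.02 = 0.9995 mol

0.9995 mol


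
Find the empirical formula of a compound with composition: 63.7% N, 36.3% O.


Assume 100 g sample. Moles of each element:
  N: 63.7/14.01 = 4.547 mol
  O: 36.3/16.0 = 2.269 mol
Divide by smallest (2.269):
  N: 4.547/2.269 = 2.0
  O: 2.269/2.269 = 1.0
Empirical formula: N2O

N2O


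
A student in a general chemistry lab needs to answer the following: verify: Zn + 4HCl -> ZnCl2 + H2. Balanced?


Equation: Zn + 4HCl -> ZnCl2 + H2
Check atoms: Cl: 4≠2, H: 4≠2, Zn: 1=1
Not balanced

No, not balanced


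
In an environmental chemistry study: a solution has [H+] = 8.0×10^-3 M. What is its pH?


pH = -log10([H+]) = -log10(8.0×10^-3)
= 3 - log10(8.0)
= 3 - 0.9
= 2.1

2.1


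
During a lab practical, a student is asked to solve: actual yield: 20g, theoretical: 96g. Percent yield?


% yield = actual/theoretical × 100
= 20/96 × 100
= 20.83%

20.83%


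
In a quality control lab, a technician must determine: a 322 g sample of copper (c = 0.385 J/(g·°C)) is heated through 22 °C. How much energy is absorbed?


q = mcΔT = 322 × 0.385 × 22
= 2727.34 J

2727.34 J


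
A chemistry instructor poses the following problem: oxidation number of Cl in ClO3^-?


x + 3(-2) = -1, so x = +5
Oxidation number: +5

+5


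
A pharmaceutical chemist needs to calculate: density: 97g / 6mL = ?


ρ = mass/volume
= 97/6
= 16.167 g/mL

16.167 g/mL


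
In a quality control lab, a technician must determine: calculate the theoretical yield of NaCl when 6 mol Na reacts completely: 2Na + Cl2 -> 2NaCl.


Mole ratio NaCl:Na = 2:2
n(NaCl) = 6 × 2/2 = 6.000 mol
mass = 6.000 × 58.44 = 350.64 g

350.64 g


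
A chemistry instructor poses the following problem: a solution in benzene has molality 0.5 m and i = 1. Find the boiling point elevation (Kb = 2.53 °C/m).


ΔTb = Kb × m × i
= 2.53 × 0.5 × 1
= 1.265 °C

1.265 °C


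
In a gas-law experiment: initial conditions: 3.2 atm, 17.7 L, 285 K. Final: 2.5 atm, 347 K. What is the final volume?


P1V1/T1 = P2V2/T2
V2 = P1V1T2/(T1P2)
= 3.2×17.7×347/(285×2.5)
= 27.585 L

27.585 L


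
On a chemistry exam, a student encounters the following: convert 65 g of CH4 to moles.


M(CH4) = 16.04 g/mol
n = mass/M = 65/16.04 = 4.0524 mol

4.0524 mol


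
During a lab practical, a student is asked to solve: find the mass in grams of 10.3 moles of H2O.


M(H2O) = 18.02 g/mol
mass = n × M = 10.3 × 18.02 = 185.61 g

185.61 g


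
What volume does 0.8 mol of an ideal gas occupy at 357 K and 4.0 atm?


PV = nRT  (R = 0.08206 L·atm/(mol·K))
V = nRT/P = 0.8×0.08206×357/4.0
= 5.859 L

5.859 L


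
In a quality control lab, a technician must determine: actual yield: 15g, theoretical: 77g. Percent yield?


% yield = actual/theoretical × 100
= 15/77 × 100
= 19.48%

19.48%


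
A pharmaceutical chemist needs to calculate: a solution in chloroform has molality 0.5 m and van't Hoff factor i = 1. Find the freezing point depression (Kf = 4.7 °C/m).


ΔTf = Kf × m × i
= 4.7 × 0.5 × 1
= 2.35 °C

2.35 °C


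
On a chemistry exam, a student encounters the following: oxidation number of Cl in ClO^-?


x + (-2) = -1, so x = +1
Oxidation number: +1

+1


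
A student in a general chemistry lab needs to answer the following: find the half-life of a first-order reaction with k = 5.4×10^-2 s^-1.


t½ = ln2/k = 0.693147/(5.4×10^-2 s^-1)
= 12.84 s

12.84 s


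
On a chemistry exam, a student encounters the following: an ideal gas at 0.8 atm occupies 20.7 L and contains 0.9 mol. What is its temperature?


PV = nRT  (R = 0.08206 L·atm/(mol·K))
T = PV/(nR) = 0.8×20.7/(0.9×0.08206)
= 16.56/0.073854
= 224.23 K

224.23 K


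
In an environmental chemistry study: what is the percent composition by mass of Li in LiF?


M(LiF) = 1×6.94 + 1×19.0 = 25.94 g/mol
Mass of Li = 1 × 6.94 = 6.94 g/mol
% Li = 6.94/25.94 × 100 = 26.75%

26.75%


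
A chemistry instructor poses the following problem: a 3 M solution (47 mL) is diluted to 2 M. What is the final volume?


C1V1 = C2V2
3 × 47 = 2 × V2
V2 = 141/2 = 70.5 mL

70.5 mL


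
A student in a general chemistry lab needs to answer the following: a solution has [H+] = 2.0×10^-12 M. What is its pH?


pH = -log10([H+]) = -log10(2.0×10^-12)
= 12 - log10(2.0)
= 12 - 0.3
= 11.7

11.7


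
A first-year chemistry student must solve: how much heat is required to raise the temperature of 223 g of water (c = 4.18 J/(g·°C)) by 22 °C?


q = mcΔT = 223 × 4.18 × 22
= 20507.08 J

20507.08 J


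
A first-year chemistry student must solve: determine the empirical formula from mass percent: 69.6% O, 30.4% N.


Assume 100 g sample. Moles of each element:
  O: 69.6/16.0 = 4.35 mol
  N: 30.4/14.01 = 2.17 mol
Divide by smallest (2.17):
  O: 4.35/2.17 = 2.0
  N: 2.17/2.17 = 1.0
Empirical formula: NO2

NO2


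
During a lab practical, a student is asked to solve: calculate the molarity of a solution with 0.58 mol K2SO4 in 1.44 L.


M = n/V = 0.58/1.44 = 0.403 mol/L

0.403 M


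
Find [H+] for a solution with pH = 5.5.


[H+] = 10^(-pH) = 10^(-5.5)
= 3.16×10^-6 M

3.16×10^-6 M


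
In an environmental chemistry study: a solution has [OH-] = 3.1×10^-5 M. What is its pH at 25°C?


pOH = -log10([OH-]) = -log10(3.1×10^-5)
= 5 - log10(3.1) = 4.51
pH = 14 - pOH = 14 - 4.51 = 9.49

9.49


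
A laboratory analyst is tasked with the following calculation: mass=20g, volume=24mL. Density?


ρ = mass/volume
= 20/24
= 0.833 g/mL

0.833 g/mL


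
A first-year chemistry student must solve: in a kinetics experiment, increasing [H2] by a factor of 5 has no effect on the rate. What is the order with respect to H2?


rate ∝ [H2]^n
rate ∝ [H2]^0
Order in H2: 0

0


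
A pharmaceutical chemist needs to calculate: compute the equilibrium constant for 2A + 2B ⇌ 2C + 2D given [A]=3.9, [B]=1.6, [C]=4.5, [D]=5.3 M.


Kc = [C]^2[D]^2/([A]^2[B]^2)
= (4.5^2 × 5.3^2)/(3.9^2 × 1.6^2)
= 568.8225/38.9376
= 14.61

14.61


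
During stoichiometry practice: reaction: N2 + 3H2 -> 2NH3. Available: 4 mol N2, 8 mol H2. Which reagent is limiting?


Mole ratio available / coefficient:
  N2: 4/1 = 4.000
  H2: 8/3 = 2.667
Smaller ratio is limiting.

H2


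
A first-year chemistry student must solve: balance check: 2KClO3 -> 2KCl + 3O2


Equation: 2KClO3 -> 2KCl + 3O2
Check atoms: Cl: 2=2, K: 2=2, O: 6=6
Balanced

Yes, balanced


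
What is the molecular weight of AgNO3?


M(AgNO3) = 1×107.87 + 1×14.01 + 3×16.0
= 107.87 + 14.01 + 48.0
= 169.88 g/mol

169.88 g/mol


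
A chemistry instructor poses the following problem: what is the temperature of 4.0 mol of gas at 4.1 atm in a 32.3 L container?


PV = nRT  (R = 0.08206 L·atm/(mol·K))
T = PV/(nR) = 4.1×32.3/(4.0×0.08206)
= 132.43/0.328240
= 403.45 K

403.45 K


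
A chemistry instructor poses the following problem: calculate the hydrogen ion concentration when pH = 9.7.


[H+] = 10^(-pH) = 10^(-9.7)
= 2.0×10^-10 M

2.0×10^-10 M


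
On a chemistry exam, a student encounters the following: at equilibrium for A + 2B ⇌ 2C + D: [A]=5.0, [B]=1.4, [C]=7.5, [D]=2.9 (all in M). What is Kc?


Kc = [C]^2[D]/([A][B]^2)
= (7.5^2 × 2.9^1)/(5.0^1 × 1.4^2)
= 163.125/9.8
= 16.65

16.65


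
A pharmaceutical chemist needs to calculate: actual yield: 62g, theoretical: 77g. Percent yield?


% yield = actual/theoretical × 100
= 62/77 × 100
= 80.52%

80.52%


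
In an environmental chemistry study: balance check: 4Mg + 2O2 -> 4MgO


Equation: 4Mg + 2O2 -> 4MgO
Check atoms: Mg: 4=4, O: 4=4
Balanced

Yes, balanced


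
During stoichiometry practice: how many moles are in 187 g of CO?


M(CO) = 28.01 g/mol
n = mass/M = 187/28.01 = 6.6762 mol

6.6762 mol


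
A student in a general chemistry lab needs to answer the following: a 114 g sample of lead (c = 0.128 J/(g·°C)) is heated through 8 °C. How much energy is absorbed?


q = mcΔT = 114 × 0.128 × 8
= 116.74 J

116.74 J


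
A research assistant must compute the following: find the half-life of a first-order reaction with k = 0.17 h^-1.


t½ = ln2/k = 0.693147/(0.17 h^-1)
= 4.077 h

4.077 h


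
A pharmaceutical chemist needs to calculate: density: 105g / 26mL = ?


ρ = mass/volume
= 105/26
= 4.038 g/mL

4.038 g/mL


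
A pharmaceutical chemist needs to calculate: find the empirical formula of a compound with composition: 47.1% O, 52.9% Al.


Assume 100 g sample. Moles of each element:
  O: 47.1/16.0 = 2.944 mol
  Al: 52.9/26.98 = 1.961 mol
Divide by smallest (1.961):
  O: 2.944/1.961 = 1.5
  Al: 1.961/1.961 = 1.0
Multiply all ratios by 2 to obtain whole numbers.
Empirical formula: Al2O3

Al2O3


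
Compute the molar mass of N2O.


M(N2O) = 2×14.01 + 1×16.0
= 28.02 + 16.0
= 44.02 g/mol

44.02 g/mol


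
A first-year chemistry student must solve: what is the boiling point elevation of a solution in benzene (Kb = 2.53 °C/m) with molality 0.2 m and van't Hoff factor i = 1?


ΔTb = Kb × m × i
= 2.53 × 0.2 × 1
= 0.506 °C

0.506 °C


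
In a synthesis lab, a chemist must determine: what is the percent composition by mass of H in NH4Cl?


M(NH4Cl) = 1×14.01 + 4×1.008 + 1×35.45 = 53.492 g/mol
Mass of H = 4 × 1.008 = 4.032 g/mol
% H = 4.032/53.492 × 100 = 7.54%

7.54%


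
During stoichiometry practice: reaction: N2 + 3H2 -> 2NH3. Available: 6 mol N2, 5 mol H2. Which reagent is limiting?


Mole ratio available / coefficient:
  N2: 6/1 = 6.000
  H2: 5/3 = 1.667
Smaller ratio is limiting.

H2


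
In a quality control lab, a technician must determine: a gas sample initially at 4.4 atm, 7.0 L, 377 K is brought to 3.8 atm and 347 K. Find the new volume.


P1V1/T1 = P2V2/T2
V2 = P1V1T2/(T1P2)
= 4.4×7.0×347/(377×3.8)
= 7.46 L

7.46 L


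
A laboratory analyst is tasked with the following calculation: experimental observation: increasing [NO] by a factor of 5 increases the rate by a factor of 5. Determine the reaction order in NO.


rate ∝ [NO]^n
5^n = 5 → n = 1
Order in NO: 1

1


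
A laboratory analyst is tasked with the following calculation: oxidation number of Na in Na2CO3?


Group 1 metal: +1
Oxidation number: +1

+1


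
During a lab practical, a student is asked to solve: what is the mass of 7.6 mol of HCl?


M(HCl) = 36.46 g/mol
mass = n × M = 7.6 × 36.46 = 277.10 g

277.10 g


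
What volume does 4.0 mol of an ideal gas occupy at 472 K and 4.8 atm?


PV = nRT  (R = 0.08206 L·atm/(mol·K))
V = nRT/P = 4.0×0.08206×472/4.8
= 32.277 L

32.277 L


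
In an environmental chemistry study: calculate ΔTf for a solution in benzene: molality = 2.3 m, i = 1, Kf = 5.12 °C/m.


ΔTf = Kf × m × i
= 5.12 × 2.3 × 1
= 11.776 °C

11.776 °C


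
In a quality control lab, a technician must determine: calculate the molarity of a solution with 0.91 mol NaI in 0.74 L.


M = n/V = 0.91/0.74 = 1.230 mol/L

1.230 M


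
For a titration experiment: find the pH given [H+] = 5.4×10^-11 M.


pH = -log10([H+]) = -log10(5.4×10^-11)
= 11 - log10(5.4)
= 11 - 0.73
= 10.27

10.27


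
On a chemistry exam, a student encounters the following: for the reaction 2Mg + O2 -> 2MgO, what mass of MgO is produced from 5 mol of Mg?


Mole ratio MgO:Mg = 2:2
n(MgO) = 5 × 2/2 = 5.000 mol
mass = 5.000 × 40.31 = 201.55 g

201.55 g


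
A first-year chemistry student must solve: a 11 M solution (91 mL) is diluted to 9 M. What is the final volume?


C1V1 = C2V2
11 × 91 = 9 × V2
V2 = 1001/9 = 111.22 mL

111.22 mL


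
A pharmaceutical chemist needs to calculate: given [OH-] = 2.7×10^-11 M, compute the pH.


pOH = -log10([OH-]) = -log10(2.7×10^-11)
= 11 - log10(2.7) = 10.57
pH = 14 - pOH = 14 - 10.57 = 3.43

3.43


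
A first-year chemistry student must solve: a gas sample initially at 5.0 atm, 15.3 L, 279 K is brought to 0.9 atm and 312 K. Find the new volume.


P1V1/T1 = P2V2/T2
V2 = P1V1T2/(T1P2)
= 5.0×15.3×312/(279×0.9)
= 95.054 L

95.054 L


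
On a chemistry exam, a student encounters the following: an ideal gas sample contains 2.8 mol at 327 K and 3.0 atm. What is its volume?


PV = nRT  (R = 0.08206 L·atm/(mol·K))
V = nRT/P = 2.8×0.08206×327/3.0
= 25.045 L

25.045 L


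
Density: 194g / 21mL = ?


ρ = mass/volume
= 194/21
= 9.238 g/mL

9.238 g/mL


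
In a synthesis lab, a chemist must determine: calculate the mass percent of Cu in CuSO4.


M(CuSO4) = 1×63.55 + 1×32.07 + 4×16.0 = 159.62 g/mol
Mass of Cu = 1 × 63.55 = 63.55 g/mol
% Cu = 63.55/159.62 × 100 = 39.81%

39.81%


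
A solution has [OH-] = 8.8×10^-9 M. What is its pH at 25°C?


pOH = -log10([OH-]) = -log10(8.8×10^-9)
= 9 - log10(8.8) = 8.06
pH = 14 - pOH = 14 - 8.06 = 5.94

5.94
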